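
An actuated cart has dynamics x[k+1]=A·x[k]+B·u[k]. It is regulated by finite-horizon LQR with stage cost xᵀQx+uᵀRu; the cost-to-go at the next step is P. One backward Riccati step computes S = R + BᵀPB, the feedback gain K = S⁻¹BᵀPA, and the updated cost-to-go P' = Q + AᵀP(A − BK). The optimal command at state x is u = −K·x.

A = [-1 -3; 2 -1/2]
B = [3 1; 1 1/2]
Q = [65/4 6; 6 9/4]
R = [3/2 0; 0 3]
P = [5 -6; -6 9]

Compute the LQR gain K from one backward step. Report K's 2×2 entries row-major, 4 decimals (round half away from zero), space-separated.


-1.4731 -1.1497 0.3832 -0.0180

BᵀP = [9.0000 -9.0000; 2.0000 -1.5000]
S = R + BᵀPB = [3/2 0; 0 3] + [18.0000 4.5000; 4.5000 1.2500] = [19.5000 4.5000; 4.5000 4.2500]
BᵀPA = [-27.0000 -22.5000; -5.0000 -5.2500]
K = S⁻¹·BᵀPA = [-1.4731 -1.1497; 0.3832 -0.0180]
A−BK = [3.0359 0.4671; 3.2814 0.6587]
AᵀP(A−BK) = [27.1437 7.8683; 7.8683 3.2874]
P' = Q + AᵀP(A−BK) = [43.3937 13.8683; 13.8683 5.5374]
tr(P') = 48.9311


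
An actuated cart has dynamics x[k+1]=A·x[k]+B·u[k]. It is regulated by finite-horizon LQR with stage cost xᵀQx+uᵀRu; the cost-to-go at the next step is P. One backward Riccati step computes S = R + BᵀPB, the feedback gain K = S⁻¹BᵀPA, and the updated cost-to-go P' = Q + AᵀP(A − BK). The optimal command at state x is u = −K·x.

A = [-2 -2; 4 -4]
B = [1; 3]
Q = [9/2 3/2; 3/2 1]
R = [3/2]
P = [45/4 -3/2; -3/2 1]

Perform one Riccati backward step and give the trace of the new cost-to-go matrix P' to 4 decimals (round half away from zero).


BᵀP = [6.7500 1.5000]
S = R + BᵀPB = [3/2] + [11.2500] = [12.7500]
BᵀPA = [-7.5000 -19.5000]
K = S⁻¹·BᵀPA = [-0.5882 -1.5294]
A−BK = [-1.4118 -0.4706; 5.7647 0.5882]
AᵀP(A−BK) = [80.5882 17.5294; 17.5294 7.1765]
P' = Q + AᵀP(A−BK) = [85.0882 19.0294; 19.0294 8.1765]
tr(P') = 93.2647

93.2647


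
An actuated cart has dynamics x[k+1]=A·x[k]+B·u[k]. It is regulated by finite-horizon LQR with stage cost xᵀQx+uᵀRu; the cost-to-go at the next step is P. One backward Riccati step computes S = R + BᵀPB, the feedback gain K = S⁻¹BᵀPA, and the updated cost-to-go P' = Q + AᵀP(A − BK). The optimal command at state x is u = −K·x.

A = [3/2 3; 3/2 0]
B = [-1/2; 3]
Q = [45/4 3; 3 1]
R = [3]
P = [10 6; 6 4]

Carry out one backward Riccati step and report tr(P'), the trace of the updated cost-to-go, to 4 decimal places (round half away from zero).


BᵀP = [13.0000 9.0000]
S = R + BᵀPB = [3] + [20.5000] = [23.5000]
BᵀPA = [33.0000 39.0000]
K = S⁻¹·BᵀPA = [1.4043 1.6596]
A−BK = [2.2021 3.8298; -2.7128 -4.9787]
AᵀP(A−BK) = [12.1596 17.2340; 17.2340 25.2766]
P' = Q + AᵀP(A−BK) = [23.4096 20.2340; 20.2340 26.2766]
tr(P') = 49.6862

49.6862


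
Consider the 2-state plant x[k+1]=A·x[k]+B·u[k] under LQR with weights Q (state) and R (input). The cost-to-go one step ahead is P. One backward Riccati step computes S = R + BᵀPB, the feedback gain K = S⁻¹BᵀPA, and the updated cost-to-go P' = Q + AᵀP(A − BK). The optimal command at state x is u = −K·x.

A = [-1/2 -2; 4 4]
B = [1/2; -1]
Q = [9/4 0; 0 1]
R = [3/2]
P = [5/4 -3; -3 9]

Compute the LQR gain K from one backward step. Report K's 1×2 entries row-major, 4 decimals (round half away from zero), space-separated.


BᵀP = [3.6250 -10.5000]
S = R + BᵀPB = [3/2] + [12.3125] = [13.8125]
BᵀPA = [-43.8125 -49.2500]
K = S⁻¹·BᵀPA = [-3.1719 -3.5656]
A−BK = [1.0860 -0.2172; 0.8281 0.4344]
AᵀP(A−BK) = [17.3416 19.0317; 19.0317 21.3937]
P' = Q + AᵀP(A−BK) = [19.5916 19.0317; 19.0317 22.3937]
tr(P') = 41.9853

-3.1719 -3.5656


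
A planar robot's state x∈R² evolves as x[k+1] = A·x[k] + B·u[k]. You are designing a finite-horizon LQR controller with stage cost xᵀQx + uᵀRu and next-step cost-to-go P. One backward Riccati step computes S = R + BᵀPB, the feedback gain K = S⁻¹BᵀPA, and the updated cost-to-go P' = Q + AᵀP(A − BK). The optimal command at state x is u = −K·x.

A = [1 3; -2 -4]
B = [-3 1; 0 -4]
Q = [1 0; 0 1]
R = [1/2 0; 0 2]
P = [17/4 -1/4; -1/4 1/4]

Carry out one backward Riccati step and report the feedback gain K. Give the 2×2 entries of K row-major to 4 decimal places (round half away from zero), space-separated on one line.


BᵀP = [-12.7500 0.7500; 5.2500 -1.2500]
S = R + BᵀPB = [1/2 0; 0 2] + [38.2500 -15.7500; -15.7500 10.2500] = [38.7500 -15.7500; -15.7500 12.2500]
BᵀPA = [-14.2500 -41.2500; 7.7500 20.7500]
K = S⁻¹·BᵀPA = [-0.2317 -0.7876; 0.3348 0.6812]
A−BK = [-0.0298 -0.0441; -0.6608 -1.2752]
AᵀP(A−BK) = [0.3541 0.7468; 0.7468 1.6249]
P' = Q + AᵀP(A−BK) = [1.3541 0.7468; 0.7468 2.6249]
tr(P') = 3.9790

-0.2317 -0.7876 0.3348 0.6812


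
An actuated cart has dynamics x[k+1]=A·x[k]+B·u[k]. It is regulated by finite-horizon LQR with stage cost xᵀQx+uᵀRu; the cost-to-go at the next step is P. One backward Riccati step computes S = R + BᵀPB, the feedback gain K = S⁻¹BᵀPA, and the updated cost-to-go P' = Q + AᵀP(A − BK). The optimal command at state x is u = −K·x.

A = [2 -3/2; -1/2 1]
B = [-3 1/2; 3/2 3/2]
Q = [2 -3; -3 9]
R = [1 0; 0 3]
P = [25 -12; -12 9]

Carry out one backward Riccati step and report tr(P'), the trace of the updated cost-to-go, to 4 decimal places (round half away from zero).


BᵀP = [-93.0000 49.5000; -5.5000 7.5000]
S = R + BᵀPB = [1 0; 0 3] + [353.2500 27.7500; 27.7500 8.5000] = [354.2500 27.7500; 27.7500 11.5000]
BᵀPA = [-210.7500 189.0000; -14.7500 15.7500]
K = S⁻¹·BᵀPA = [-0.6097 0.5256; 0.1886 0.1013]
A−BK = [0.0766 0.0261; 0.1316 0.0597]
AᵀP(A−BK) = [0.5391 -0.2385; -0.2385 0.3187]
P' = Q + AᵀP(A−BK) = [2.5391 -3.2385; -3.2385 9.3187]
tr(P') = 11.8578

11.8578


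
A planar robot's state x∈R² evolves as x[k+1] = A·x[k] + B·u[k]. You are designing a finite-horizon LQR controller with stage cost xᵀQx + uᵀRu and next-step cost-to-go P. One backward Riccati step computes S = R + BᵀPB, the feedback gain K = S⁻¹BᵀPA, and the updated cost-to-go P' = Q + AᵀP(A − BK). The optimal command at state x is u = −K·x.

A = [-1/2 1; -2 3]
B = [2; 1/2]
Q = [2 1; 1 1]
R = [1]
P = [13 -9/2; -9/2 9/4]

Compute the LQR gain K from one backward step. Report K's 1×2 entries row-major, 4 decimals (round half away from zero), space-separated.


0.0870 0.0028

BᵀP = [23.7500 -7.8750]
S = R + BᵀPB = [1] + [43.5625] = [44.5625]
BᵀPA = [3.8750 0.1250]
K = S⁻¹·BᵀPA = [0.0870 0.0028]
A−BK = [-0.6739 0.9944; -2.0435 2.9986]
AᵀP(A−BK) = [2.9130 -4.2609; -4.2609 6.2496]
P' = Q + AᵀP(A−BK) = [4.9130 -3.2609; -3.2609 7.2496]
tr(P') = 12.1627


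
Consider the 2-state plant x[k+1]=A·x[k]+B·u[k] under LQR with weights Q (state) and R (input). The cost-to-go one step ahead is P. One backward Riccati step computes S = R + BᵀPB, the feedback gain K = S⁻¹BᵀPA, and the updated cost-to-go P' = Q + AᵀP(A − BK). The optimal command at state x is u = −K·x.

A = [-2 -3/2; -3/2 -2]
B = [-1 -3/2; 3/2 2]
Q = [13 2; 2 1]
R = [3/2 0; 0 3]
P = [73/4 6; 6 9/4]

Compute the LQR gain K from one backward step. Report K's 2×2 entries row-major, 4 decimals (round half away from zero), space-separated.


BᵀP = [-9.2500 -2.6250; -15.3750 -4.5000]
S = R + BᵀPB = [3/2 0; 0 3] + [5.3125 8.6250; 8.6250 14.0625] = [6.8125 8.6250; 8.6250 17.0625]
BᵀPA = [22.4375 19.1250; 37.5000 32.0625]
K = S⁻¹·BᵀPA = [1.4195 1.1896; 1.4803 1.2778]
A−BK = [1.6399 1.6063; -6.5898 -6.3400]
AᵀP(A−BK) = [26.7030 24.3915; 24.3915 22.3425]
P' = Q + AᵀP(A−BK) = [39.7030 26.3915; 26.3915 23.3425]
tr(P') = 63.0455

1.4195 1.1896 1.4803 1.2778


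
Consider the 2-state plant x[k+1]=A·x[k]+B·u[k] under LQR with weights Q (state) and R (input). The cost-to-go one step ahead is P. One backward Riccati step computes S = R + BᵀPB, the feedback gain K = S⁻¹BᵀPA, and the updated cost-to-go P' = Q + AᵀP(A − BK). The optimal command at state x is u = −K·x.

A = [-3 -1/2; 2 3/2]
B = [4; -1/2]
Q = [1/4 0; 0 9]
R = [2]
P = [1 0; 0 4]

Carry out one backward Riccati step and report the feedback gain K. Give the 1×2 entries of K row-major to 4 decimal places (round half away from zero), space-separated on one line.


BᵀP = [4.0000 -2.0000]
S = R + BᵀPB = [2] + [17.0000] = [19.0000]
BᵀPA = [-16.0000 -5.0000]
K = S⁻¹·BᵀPA = [-0.8421 -0.2632]
A−BK = [0.3684 0.5526; 1.5789 1.3684]
AᵀP(A−BK) = [11.5263 9.2895; 9.2895 7.9342]
P' = Q + AᵀP(A−BK) = [11.7763 9.2895; 9.2895 16.9342]
tr(P') = 28.7105

-0.8421 -0.2632


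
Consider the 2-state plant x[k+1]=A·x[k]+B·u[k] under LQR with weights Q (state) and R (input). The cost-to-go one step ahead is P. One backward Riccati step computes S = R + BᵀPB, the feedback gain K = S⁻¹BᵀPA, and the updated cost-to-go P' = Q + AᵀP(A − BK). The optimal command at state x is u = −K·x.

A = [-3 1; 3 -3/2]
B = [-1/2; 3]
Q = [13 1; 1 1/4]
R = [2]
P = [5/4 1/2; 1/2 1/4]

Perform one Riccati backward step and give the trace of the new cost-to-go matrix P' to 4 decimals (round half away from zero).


17.6441

BᵀP = [0.8750 0.5000]
S = R + BᵀPB = [2] + [1.0625] = [3.0625]
BᵀPA = [-1.1250 0.1250]
K = S⁻¹·BᵀPA = [-0.3673 0.0408]
A−BK = [-3.1837 1.0204; 4.1020 -1.6224]
AᵀP(A−BK) = [4.0867 -1.0791; -1.0791 0.3074]
P' = Q + AᵀP(A−BK) = [17.0867 -0.0791; -0.0791 0.5574]
tr(P') = 17.6441


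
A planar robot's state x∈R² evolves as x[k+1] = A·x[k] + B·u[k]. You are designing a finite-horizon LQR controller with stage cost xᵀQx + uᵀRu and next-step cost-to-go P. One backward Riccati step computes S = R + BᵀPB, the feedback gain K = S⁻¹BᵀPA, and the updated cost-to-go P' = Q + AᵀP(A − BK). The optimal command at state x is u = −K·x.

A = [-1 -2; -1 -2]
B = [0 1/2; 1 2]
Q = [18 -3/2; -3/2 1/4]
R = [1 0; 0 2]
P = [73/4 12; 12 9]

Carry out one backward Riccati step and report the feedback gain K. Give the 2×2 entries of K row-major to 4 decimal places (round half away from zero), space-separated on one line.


BᵀP = [12.0000 9.0000; 33.1250 24.0000]
S = R + BᵀPB = [1 0; 0 2] + [9.0000 24.0000; 24.0000 64.5625] = [10.0000 24.0000; 24.0000 66.5625]
BᵀPA = [-21.0000 -42.0000; -57.1250 -114.2500]
K = S⁻¹·BᵀPA = [-0.2992 -0.5983; -0.7503 -1.5007]
A−BK = [-0.6248 -1.2497; 0.7999 1.5997]
AᵀP(A−BK) = [2.1039 4.2078; 4.2078 8.4156]
P' = Q + AᵀP(A−BK) = [20.1039 2.7078; 2.7078 8.6656]
tr(P') = 28.7695

-0.2992 -0.5983 -0.7503 -1.5007


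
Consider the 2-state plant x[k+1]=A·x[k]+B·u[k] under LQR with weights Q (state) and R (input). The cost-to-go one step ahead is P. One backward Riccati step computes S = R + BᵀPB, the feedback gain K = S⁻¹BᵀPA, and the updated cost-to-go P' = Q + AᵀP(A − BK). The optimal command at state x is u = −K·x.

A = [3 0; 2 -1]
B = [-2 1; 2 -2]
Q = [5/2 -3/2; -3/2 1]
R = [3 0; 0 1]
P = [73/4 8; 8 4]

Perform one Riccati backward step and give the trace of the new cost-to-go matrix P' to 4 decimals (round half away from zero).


53.4187

BᵀP = [-20.5000 -8.0000; 2.2500 0.0000]
S = R + BᵀPB = [3 0; 0 1] + [25.0000 -4.5000; -4.5000 2.2500] = [28.0000 -4.5000; -4.5000 3.2500]
BᵀPA = [-77.5000 8.0000; 6.7500 0.0000]
K = S⁻¹·BᵀPA = [-3.1307 0.3675; -2.2580 0.5088]
A−BK = [-1.0035 0.2261; 3.7456 -0.7173]
AᵀP(A−BK) = [48.8587 -6.9541; -6.9541 1.0601]
P' = Q + AᵀP(A−BK) = [51.3587 -8.4541; -8.4541 2.0601]
tr(P') = 53.4187


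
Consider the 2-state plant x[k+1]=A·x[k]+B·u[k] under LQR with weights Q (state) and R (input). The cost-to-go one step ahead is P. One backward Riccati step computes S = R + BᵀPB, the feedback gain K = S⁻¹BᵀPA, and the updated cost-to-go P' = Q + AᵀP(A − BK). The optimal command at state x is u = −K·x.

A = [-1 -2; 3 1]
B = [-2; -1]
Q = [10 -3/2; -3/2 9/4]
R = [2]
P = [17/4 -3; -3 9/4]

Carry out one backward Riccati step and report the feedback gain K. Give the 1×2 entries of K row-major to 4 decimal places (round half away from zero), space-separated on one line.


1.8108 1.5946

BᵀP = [-5.5000 3.7500]
S = R + BᵀPB = [2] + [7.2500] = [9.2500]
BᵀPA = [16.7500 14.7500]
K = S⁻¹·BᵀPA = [1.8108 1.5946]
A−BK = [2.6216 1.1892; 4.8108 2.5946]
AᵀP(A−BK) = [12.1689 9.5405; 9.5405 7.7297]
P' = Q + AᵀP(A−BK) = [22.1689 8.0405; 8.0405 9.9797]
tr(P') = 32.1486


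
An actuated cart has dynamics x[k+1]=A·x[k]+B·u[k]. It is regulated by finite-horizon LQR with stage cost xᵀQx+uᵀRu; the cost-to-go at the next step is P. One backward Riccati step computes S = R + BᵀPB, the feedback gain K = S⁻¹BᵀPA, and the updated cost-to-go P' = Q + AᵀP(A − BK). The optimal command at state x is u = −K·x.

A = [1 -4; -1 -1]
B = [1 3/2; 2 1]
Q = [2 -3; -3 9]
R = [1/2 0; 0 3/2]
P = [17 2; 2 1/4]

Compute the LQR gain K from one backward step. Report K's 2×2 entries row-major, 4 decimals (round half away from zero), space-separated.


0.4206 -2.0397 0.2163 -0.9544

BᵀP = [21.0000 2.5000; 27.5000 3.2500]
S = R + BᵀPB = [1/2 0; 0 3/2] + [26.0000 34.0000; 34.0000 44.5000] = [26.5000 34.0000; 34.0000 46.0000]
BᵀPA = [18.5000 -86.5000; 24.2500 -113.2500]
K = S⁻¹·BᵀPA = [0.4206 -2.0397; 0.2163 -0.9544]
A−BK = [0.2550 -0.5288; -2.0575 4.0337]
AᵀP(A−BK) = [0.2237 -0.8725; -0.8725 3.7356]
P' = Q + AᵀP(A−BK) = [2.2237 -3.8725; -3.8725 12.7356]
tr(P') = 14.9593


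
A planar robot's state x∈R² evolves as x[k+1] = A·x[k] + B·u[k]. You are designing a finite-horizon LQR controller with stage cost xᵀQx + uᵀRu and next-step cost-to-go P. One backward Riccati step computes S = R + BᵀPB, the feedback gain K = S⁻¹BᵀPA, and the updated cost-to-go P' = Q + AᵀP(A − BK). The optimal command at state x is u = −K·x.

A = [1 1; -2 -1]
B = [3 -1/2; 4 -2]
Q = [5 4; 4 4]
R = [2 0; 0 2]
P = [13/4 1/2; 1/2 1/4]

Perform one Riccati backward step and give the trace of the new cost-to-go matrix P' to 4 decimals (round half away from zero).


BᵀP = [11.7500 2.5000; -2.6250 -0.7500]
S = R + BᵀPB = [2 0; 0 2] + [45.2500 -10.8750; -10.8750 2.8125] = [47.2500 -10.8750; -10.8750 4.8125]
BᵀPA = [6.7500 9.2500; -1.1250 -1.8750]
K = S⁻¹·BᵀPA = [0.1856 0.2211; 0.1856 0.1100]
A−BK = [0.5361 0.3918; -2.3711 -1.6644]
AᵀP(A−BK) = [1.2062 0.8814; 0.8814 0.6612]
P' = Q + AᵀP(A−BK) = [6.2062 4.8814; 4.8814 4.6612]
tr(P') = 10.8674

10.8674


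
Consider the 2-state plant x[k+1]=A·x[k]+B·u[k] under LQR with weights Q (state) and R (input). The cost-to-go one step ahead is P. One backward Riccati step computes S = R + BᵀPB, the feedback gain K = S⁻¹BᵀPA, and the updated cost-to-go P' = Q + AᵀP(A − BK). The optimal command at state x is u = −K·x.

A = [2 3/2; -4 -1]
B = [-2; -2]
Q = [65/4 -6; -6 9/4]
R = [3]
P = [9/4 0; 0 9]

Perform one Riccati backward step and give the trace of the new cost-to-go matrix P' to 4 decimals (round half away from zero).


BᵀP = [-4.5000 -18.0000]
S = R + BᵀPB = [3] + [45.0000] = [48.0000]
BᵀPA = [63.0000 11.2500]
K = S⁻¹·BᵀPA = [1.3125 0.2344]
A−BK = [4.6250 1.9688; -1.3750 -0.5313]
AᵀP(A−BK) = [70.3125 27.9844; 27.9844 11.4258]
P' = Q + AᵀP(A−BK) = [86.5625 21.9844; 21.9844 13.6758]
tr(P') = 100.2383

100.2383


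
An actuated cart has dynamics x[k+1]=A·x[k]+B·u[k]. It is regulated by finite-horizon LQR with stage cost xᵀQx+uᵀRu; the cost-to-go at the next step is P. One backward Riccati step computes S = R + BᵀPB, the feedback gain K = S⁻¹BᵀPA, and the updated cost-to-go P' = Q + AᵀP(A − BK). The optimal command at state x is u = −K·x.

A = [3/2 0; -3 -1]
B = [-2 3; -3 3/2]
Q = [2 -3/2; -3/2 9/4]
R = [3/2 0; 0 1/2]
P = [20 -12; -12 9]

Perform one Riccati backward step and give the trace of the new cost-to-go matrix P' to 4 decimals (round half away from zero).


10.8716

BᵀP = [-4.0000 -3.0000; 42.0000 -22.5000]
S = R + BᵀPB = [3/2 0; 0 1/2] + [17.0000 -16.5000; -16.5000 92.2500] = [18.5000 -16.5000; -16.5000 92.7500]
BᵀPA = [3.0000 3.0000; 130.5000 22.5000]
K = S⁻¹·BᵀPA = [1.6843 0.4499; 1.7066 0.3226]
A−BK = [-0.2513 -0.0681; -0.5071 -0.1342]
AᵀP(A−BK) = [6.2304 1.5477; 1.5477 0.3912]
P' = Q + AᵀP(A−BK) = [8.2304 0.0477; 0.0477 2.6412]
tr(P') = 10.8716


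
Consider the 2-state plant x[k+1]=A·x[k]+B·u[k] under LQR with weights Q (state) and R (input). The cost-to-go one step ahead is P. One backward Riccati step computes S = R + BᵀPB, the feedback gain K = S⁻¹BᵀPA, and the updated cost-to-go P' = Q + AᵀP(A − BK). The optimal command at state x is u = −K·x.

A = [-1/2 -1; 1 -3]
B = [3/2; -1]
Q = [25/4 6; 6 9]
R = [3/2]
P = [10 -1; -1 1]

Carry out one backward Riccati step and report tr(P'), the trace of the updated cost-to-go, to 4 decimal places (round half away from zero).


BᵀP = [16.0000 -2.5000]
S = R + BᵀPB = [3/2] + [26.5000] = [28.0000]
BᵀPA = [-10.5000 -8.5000]
K = S⁻¹·BᵀPA = [-0.3750 -0.3036]
A−BK = [0.0625 -0.5446; 0.6250 -3.3036]
AᵀP(A−BK) = [0.5625 -1.6875; -1.6875 10.4196]
P' = Q + AᵀP(A−BK) = [6.8125 4.3125; 4.3125 19.4196]
tr(P') = 26.2321

26.2321


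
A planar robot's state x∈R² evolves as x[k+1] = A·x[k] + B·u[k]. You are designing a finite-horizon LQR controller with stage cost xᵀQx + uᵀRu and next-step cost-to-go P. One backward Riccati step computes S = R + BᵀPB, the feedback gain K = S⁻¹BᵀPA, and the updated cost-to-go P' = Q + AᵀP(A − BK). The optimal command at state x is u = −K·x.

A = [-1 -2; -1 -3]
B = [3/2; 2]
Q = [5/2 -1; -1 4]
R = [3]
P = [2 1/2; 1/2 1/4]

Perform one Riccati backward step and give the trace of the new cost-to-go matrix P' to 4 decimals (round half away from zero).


11.5978

BᵀP = [4.0000 1.2500]
S = R + BᵀPB = [3] + [8.5000] = [11.5000]
BᵀPA = [-5.2500 -11.7500]
K = S⁻¹·BᵀPA = [-0.4565 -1.0217]
A−BK = [-0.3152 -0.4674; -0.0870 -0.9565]
AᵀP(A−BK) = [0.8533 1.8859; 1.8859 4.2446]
P' = Q + AᵀP(A−BK) = [3.3533 0.8859; 0.8859 8.2446]
tr(P') = 11.5978


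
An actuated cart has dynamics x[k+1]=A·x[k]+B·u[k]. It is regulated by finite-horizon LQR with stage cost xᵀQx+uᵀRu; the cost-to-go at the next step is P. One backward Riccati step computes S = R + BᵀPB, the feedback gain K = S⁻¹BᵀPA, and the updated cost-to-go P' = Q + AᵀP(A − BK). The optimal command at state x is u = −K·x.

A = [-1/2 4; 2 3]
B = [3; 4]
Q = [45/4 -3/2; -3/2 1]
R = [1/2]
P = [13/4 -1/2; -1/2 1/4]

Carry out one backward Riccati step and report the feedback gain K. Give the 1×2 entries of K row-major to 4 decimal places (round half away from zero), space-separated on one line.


BᵀP = [7.7500 -0.5000]
S = R + BᵀPB = [1/2] + [21.2500] = [21.7500]
BᵀPA = [-4.8750 29.5000]
K = S⁻¹·BᵀPA = [-0.2241 1.3563]
A−BK = [0.1724 -0.0690; 2.8966 -2.4253]
AᵀP(A−BK) = [1.7198 -1.6379; -1.6379 2.2385]
P' = Q + AᵀP(A−BK) = [12.9698 -3.1379; -3.1379 3.2385]
tr(P') = 16.2083

-0.2241 1.3563


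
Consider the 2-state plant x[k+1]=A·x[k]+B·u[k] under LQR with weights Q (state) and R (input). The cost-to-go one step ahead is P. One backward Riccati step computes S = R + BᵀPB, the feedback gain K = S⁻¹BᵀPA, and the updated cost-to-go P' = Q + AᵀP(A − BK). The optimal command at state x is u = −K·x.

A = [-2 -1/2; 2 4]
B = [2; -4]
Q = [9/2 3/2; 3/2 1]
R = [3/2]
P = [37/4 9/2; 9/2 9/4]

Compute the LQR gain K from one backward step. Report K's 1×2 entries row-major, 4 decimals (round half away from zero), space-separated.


-0.4000 -0.1000

BᵀP = [0.5000 0.0000]
S = R + BᵀPB = [3/2] + [1.0000] = [2.5000]
BᵀPA = [-1.0000 -0.2500]
K = S⁻¹·BᵀPA = [-0.4000 -0.1000]
A−BK = [-1.2000 -0.3000; 0.4000 3.6000]
AᵀP(A−BK) = [9.6000 -13.3500; -13.3500 20.2875]
P' = Q + AᵀP(A−BK) = [14.1000 -11.8500; -11.8500 21.2875]
tr(P') = 35.3875


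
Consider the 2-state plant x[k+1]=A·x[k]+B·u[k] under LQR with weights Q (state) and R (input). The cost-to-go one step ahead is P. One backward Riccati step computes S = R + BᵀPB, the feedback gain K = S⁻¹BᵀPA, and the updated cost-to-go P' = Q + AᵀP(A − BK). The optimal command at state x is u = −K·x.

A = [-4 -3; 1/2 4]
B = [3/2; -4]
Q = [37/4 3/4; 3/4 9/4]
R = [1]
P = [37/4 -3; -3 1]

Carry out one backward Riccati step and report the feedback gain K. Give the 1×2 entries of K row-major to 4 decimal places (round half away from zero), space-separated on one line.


BᵀP = [25.8750 -8.5000]
S = R + BᵀPB = [1] + [72.8125] = [73.8125]
BᵀPA = [-107.7500 -111.6250]
K = S⁻¹·BᵀPA = [-1.4598 -1.5123]
A−BK = [-1.8103 -0.7316; -5.3391 -2.0491]
AᵀP(A−BK) = [2.9587 2.5521; 2.5521 2.4420]
P' = Q + AᵀP(A−BK) = [12.2087 3.3021; 3.3021 4.6920]
tr(P') = 16.9007

-1.4598 -1.5123


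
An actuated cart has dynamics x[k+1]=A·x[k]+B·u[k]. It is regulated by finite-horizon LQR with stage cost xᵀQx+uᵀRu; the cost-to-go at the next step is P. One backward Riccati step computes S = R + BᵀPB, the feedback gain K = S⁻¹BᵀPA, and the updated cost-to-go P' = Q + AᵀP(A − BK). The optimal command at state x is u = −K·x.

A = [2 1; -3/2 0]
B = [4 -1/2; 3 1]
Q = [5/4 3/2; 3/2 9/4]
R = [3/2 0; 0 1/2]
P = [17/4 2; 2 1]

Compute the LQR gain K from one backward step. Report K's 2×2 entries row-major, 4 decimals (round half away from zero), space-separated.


0.2323 0.1816 -0.2380 -0.0608

BᵀP = [23.0000 11.0000; -0.1250 0.0000]
S = R + BᵀPB = [3/2 0; 0 1/2] + [125.0000 -0.5000; -0.5000 0.0625] = [126.5000 -0.5000; -0.5000 0.5625]
BᵀPA = [29.5000 23.0000; -0.2500 -0.1250]
K = S⁻¹·BᵀPA = [0.2323 0.1816; -0.2380 -0.0608]
A−BK = [0.9520 0.2433; -1.9588 -0.4839]
AᵀP(A−BK) = [0.3388 0.1283; 0.1283 0.0661]
P' = Q + AᵀP(A−BK) = [1.5888 1.6283; 1.6283 2.3161]
tr(P') = 3.9049


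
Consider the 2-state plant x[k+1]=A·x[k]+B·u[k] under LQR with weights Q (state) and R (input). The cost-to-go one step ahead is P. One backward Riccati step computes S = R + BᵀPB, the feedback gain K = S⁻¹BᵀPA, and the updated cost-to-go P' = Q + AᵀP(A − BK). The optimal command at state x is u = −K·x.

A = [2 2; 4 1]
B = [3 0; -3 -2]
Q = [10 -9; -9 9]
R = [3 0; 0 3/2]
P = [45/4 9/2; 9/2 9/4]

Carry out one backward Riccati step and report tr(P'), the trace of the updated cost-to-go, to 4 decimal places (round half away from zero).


35.5523

BᵀP = [20.2500 6.7500; -9.0000 -4.5000]
S = R + BᵀPB = [3 0; 0 3/2] + [40.5000 -13.5000; -13.5000 9.0000] = [43.5000 -13.5000; -13.5000 10.5000]
BᵀPA = [67.5000 47.2500; -36.0000 -22.5000]
K = S⁻¹·BᵀPA = [0.8115 0.7008; -2.3852 -1.2418]
A−BK = [-0.4344 -0.1025; 1.6639 0.6189]
AᵀP(A−BK) = [12.3566 6.9898; 6.9898 4.1957]
P' = Q + AᵀP(A−BK) = [22.3566 -2.0102; -2.0102 13.1957]
tr(P') = 35.5523


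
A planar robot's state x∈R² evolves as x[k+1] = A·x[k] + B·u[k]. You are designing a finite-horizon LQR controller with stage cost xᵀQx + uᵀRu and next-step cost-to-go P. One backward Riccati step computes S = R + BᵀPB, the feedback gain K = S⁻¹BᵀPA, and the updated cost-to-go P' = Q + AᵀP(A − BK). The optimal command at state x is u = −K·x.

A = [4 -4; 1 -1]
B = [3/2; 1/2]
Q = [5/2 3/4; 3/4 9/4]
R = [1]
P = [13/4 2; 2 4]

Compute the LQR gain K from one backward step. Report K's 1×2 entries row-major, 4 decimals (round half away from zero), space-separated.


BᵀP = [5.8750 5.0000]
S = R + BᵀPB = [1] + [11.3125] = [12.3125]
BᵀPA = [28.5000 -28.5000]
K = S⁻¹·BᵀPA = [2.3147 -2.3147]
A−BK = [0.5279 -0.5279; -0.1574 0.1574]
AᵀP(A−BK) = [6.0305 -6.0305; -6.0305 6.0305]
P' = Q + AᵀP(A−BK) = [8.5305 -5.2805; -5.2805 8.2805]
tr(P') = 16.8109

2.3147 -2.3147


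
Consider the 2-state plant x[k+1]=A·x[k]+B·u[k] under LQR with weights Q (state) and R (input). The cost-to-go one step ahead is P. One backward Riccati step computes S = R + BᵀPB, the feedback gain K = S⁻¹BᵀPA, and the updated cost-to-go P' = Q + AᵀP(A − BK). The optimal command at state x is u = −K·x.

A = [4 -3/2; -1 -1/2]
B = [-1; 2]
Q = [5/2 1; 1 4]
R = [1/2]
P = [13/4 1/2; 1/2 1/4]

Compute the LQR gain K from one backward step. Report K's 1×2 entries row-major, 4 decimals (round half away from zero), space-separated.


-3.2727 1.2273

BᵀP = [-2.2500 0.0000]
S = R + BᵀPB = [1/2] + [2.2500] = [2.7500]
BᵀPA = [-9.0000 3.3750]
K = S⁻¹·BᵀPA = [-3.2727 1.2273]
A−BK = [0.7273 -0.2727; 5.5455 -2.9545]
AᵀP(A−BK) = [18.7955 -8.5795; -8.5795 3.9830]
P' = Q + AᵀP(A−BK) = [21.2955 -7.5795; -7.5795 7.9830]
tr(P') = 29.2784


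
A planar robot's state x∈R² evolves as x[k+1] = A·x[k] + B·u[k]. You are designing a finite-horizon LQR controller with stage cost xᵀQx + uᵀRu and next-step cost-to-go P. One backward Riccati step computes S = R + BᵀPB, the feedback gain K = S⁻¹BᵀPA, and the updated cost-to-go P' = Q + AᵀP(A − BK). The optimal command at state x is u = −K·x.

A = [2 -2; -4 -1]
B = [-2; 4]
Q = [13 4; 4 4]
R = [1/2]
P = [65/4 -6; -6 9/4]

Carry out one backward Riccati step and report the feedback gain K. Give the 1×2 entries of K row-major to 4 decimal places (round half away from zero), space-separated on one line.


-0.9975 0.4658

BᵀP = [-56.5000 21.0000]
S = R + BᵀPB = [1/2] + [197.0000] = [197.5000]
BᵀPA = [-197.0000 92.0000]
K = S⁻¹·BᵀPA = [-0.9975 0.4658]
A−BK = [0.0051 -1.0684; -0.0101 -2.8633]
AᵀP(A−BK) = [0.4987 -0.2329; -0.2329 0.3943]
P' = Q + AᵀP(A−BK) = [13.4987 3.7671; 3.7671 4.3943]
tr(P') = 17.8930


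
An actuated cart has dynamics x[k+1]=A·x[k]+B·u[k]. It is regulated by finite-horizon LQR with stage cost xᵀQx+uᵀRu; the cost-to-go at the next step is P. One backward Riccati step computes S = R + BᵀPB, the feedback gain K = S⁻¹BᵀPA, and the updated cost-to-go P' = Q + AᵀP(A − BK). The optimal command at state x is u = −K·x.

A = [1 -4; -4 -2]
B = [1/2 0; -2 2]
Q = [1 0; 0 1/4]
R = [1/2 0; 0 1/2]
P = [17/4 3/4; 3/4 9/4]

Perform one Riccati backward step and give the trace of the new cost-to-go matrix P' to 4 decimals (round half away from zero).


40.1443

BᵀP = [0.6250 -4.1250; 1.5000 4.5000]
S = R + BᵀPB = [1/2 0; 0 1/2] + [8.5625 -8.2500; -8.2500 9.0000] = [9.0625 -8.2500; -8.2500 9.5000]
BᵀPA = [17.1250 5.7500; -16.5000 -15.0000]
K = S⁻¹·BᵀPA = [1.4731 -3.8336; -0.4575 -4.9081]
A−BK = [0.2634 -2.0832; -0.1386 0.1490]
AᵀP(A−BK) = [1.4731 -3.8336; -3.8336 37.4211]
P' = Q + AᵀP(A−BK) = [2.4731 -3.8336; -3.8336 37.6711]
tr(P') = 40.1443


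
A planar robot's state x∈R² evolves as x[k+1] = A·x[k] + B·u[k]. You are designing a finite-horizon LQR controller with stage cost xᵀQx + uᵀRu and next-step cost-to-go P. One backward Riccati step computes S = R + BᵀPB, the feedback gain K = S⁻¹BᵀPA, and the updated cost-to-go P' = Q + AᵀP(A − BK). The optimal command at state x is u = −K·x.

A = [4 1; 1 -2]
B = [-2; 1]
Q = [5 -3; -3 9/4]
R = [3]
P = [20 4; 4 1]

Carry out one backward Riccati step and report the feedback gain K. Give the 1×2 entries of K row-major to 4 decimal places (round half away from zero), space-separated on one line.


-2.2206 -0.3235

BᵀP = [-36.0000 -7.0000]
S = R + BᵀPB = [3] + [65.0000] = [68.0000]
BᵀPA = [-151.0000 -22.0000]
K = S⁻¹·BᵀPA = [-2.2206 -0.3235]
A−BK = [-0.4412 0.3529; 3.2206 -1.6765]
AᵀP(A−BK) = [17.6912 1.1471; 1.1471 0.8824]
P' = Q + AᵀP(A−BK) = [22.6912 -1.8529; -1.8529 3.1324]
tr(P') = 25.8235


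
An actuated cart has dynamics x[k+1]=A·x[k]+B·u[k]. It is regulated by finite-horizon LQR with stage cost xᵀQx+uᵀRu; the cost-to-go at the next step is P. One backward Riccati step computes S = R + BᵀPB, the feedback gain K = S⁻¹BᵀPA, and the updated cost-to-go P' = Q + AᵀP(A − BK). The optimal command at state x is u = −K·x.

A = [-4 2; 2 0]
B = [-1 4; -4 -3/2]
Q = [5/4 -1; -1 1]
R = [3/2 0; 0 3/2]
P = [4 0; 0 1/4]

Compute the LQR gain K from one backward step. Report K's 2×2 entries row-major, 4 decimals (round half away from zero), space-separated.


BᵀP = [-4.0000 -1.0000; 16.0000 -0.3750]
S = R + BᵀPB = [3/2 0; 0 3/2] + [8.0000 -14.5000; -14.5000 64.5625] = [9.5000 -14.5000; -14.5000 66.0625]
BᵀPA = [14.0000 -8.0000; -64.7500 32.0000]
K = S⁻¹·BᵀPA = [-0.0335 -0.1545; -0.9875 0.4505]
A−BK = [-0.0836 0.0436; 0.3846 0.0575]
AᵀP(A−BK) = [1.5293 -0.6685; -0.6685 0.3486]
P' = Q + AᵀP(A−BK) = [2.7793 -1.6685; -1.6685 1.3486]
tr(P') = 4.1279

-0.0335 -0.1545 -0.9875 0.4505


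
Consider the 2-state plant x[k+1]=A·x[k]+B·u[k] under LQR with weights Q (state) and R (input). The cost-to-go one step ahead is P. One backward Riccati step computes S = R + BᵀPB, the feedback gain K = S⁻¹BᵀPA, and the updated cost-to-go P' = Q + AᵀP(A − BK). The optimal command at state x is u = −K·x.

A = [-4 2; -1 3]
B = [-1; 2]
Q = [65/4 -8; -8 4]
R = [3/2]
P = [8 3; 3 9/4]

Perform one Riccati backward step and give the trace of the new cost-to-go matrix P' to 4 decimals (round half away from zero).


256.2115

BᵀP = [-2.0000 1.5000]
S = R + BᵀPB = [3/2] + [5.0000] = [6.5000]
BᵀPA = [6.5000 0.5000]
K = S⁻¹·BᵀPA = [1.0000 0.0769]
A−BK = [-3.0000 2.0769; -3.0000 2.8462]
AᵀP(A−BK) = [147.7500 -113.2500; -113.2500 88.2115]
P' = Q + AᵀP(A−BK) = [164.0000 -121.2500; -121.2500 92.2115]
tr(P') = 256.2115


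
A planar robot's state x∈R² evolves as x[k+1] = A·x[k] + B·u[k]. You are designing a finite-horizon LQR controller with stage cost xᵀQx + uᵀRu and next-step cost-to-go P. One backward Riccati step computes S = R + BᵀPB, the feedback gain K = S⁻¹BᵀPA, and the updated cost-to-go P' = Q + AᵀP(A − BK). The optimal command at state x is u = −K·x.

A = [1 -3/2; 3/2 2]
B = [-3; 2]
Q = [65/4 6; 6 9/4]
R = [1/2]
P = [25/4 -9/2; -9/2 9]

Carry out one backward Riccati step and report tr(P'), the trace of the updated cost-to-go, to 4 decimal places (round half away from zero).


31.3793

BᵀP = [-27.7500 31.5000]
S = R + BᵀPB = [1/2] + [146.2500] = [146.7500]
BᵀPA = [19.5000 104.6250]
K = S⁻¹·BᵀPA = [0.1329 0.7129]
A−BK = [1.3986 0.6388; 1.2342 0.5741]
AᵀP(A−BK) = [10.4089 4.8475; 4.8475 2.4704]
P' = Q + AᵀP(A−BK) = [26.6589 10.8475; 10.8475 4.7204]
tr(P') = 31.3793


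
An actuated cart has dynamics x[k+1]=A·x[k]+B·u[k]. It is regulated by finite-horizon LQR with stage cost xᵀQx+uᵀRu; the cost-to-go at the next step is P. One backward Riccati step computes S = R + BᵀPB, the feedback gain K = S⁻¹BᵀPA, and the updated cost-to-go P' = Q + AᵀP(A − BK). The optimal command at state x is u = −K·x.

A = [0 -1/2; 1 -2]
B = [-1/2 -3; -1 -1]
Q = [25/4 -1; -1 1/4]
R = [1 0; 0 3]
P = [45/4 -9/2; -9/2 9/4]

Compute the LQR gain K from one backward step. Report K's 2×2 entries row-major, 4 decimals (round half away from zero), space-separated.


-0.3365 0.6319 0.1558 -0.1259

BᵀP = [-1.1250 0.0000; -29.2500 11.2500]
S = R + BᵀPB = [1 0; 0 3] + [0.5625 3.3750; 3.3750 76.5000] = [1.5625 3.3750; 3.3750 79.5000]
BᵀPA = [0.0000 0.5625; 11.2500 -7.8750]
K = S⁻¹·BᵀPA = [-0.3365 0.6319; 0.1558 -0.1259]
A−BK = [0.2991 -0.5617; 0.8193 -1.4940]
AᵀP(A−BK) = [0.4973 -0.8338; -0.8338 1.4657]
P' = Q + AᵀP(A−BK) = [6.7473 -1.8338; -1.8338 1.7157]
tr(P') = 8.4630


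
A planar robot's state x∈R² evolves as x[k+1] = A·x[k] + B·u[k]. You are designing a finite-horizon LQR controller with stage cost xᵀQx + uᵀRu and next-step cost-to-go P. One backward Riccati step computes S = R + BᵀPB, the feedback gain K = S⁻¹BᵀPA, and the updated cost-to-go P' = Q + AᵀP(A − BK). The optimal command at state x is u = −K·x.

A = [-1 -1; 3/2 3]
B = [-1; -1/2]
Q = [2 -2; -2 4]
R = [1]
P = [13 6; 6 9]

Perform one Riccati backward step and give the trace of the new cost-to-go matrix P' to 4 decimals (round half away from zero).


BᵀP = [-16.0000 -10.5000]
S = R + BᵀPB = [1] + [21.2500] = [22.2500]
BᵀPA = [0.2500 -15.5000]
K = S⁻¹·BᵀPA = [0.0112 -0.6966]
A−BK = [-0.9888 -1.6966; 1.5056 2.6517]
AᵀP(A−BK) = [15.2472 26.6742; 26.6742 47.2022]
P' = Q + AᵀP(A−BK) = [17.2472 24.6742; 24.6742 51.2022]
tr(P') = 68.4494

68.4494


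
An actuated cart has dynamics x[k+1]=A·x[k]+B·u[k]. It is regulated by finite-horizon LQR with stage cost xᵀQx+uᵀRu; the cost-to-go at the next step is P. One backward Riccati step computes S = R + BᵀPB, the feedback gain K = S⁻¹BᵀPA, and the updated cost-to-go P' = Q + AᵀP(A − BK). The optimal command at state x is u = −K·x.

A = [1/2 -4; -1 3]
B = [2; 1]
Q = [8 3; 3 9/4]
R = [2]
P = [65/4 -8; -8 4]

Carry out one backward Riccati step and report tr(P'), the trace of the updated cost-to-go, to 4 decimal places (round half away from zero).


BᵀP = [24.5000 -12.0000]
S = R + BᵀPB = [2] + [37.0000] = [39.0000]
BᵀPA = [24.2500 -134.0000]
K = S⁻¹·BᵀPA = [0.6218 -3.4359]
A−BK = [-0.7436 2.8718; -1.6218 6.4359]
AᵀP(A−BK) = [0.9840 -5.1795; -5.1795 27.5897]
P' = Q + AᵀP(A−BK) = [8.9840 -2.1795; -2.1795 29.8397]
tr(P') = 38.8237

38.8237


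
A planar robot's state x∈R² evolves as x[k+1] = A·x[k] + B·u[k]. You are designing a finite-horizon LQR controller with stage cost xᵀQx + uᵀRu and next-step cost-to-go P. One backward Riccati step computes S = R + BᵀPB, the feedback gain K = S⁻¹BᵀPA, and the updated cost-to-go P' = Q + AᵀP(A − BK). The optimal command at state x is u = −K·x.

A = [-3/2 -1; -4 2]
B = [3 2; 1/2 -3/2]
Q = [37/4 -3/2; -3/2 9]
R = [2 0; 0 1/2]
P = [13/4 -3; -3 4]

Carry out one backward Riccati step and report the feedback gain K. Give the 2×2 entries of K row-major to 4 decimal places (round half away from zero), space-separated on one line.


BᵀP = [8.2500 -7.0000; 11.0000 -12.0000]
S = R + BᵀPB = [2 0; 0 1/2] + [21.2500 27.0000; 27.0000 40.0000] = [23.2500 27.0000; 27.0000 40.5000]
BᵀPA = [15.6250 -22.2500; 31.5000 -35.0000]
K = S⁻¹·BᵀPA = [-1.0238 0.2063; 1.4603 -1.0018]
A−BK = [-1.3492 0.3845; -1.2976 0.3942]
AᵀP(A−BK) = [5.3095 -1.7937; -1.7937 0.7795]
P' = Q + AᵀP(A−BK) = [14.5595 -3.2937; -3.2937 9.7795]
tr(P') = 24.3391

-1.0238 0.2063 1.4603 -1.0018


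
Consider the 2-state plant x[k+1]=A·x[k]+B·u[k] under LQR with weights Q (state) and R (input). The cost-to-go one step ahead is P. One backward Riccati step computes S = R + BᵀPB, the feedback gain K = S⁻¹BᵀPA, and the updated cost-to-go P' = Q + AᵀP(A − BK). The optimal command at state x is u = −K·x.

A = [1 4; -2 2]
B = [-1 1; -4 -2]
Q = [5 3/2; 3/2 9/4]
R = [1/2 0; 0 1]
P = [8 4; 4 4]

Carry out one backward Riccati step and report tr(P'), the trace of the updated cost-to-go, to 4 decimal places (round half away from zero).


BᵀP = [-24.0000 -20.0000; 0.0000 -4.0000]
S = R + BᵀPB = [1/2 0; 0 1] + [104.0000 16.0000; 16.0000 8.0000] = [104.5000 16.0000; 16.0000 9.0000]
BᵀPA = [16.0000 -136.0000; 8.0000 -8.0000]
K = S⁻¹·BᵀPA = [0.0234 -1.6012; 0.8473 1.9576]
A−BK = [0.1760 0.4412; -0.2118 -0.4894]
AᵀP(A−BK) = [0.8473 1.9576; 1.9576 5.9021]
P' = Q + AᵀP(A−BK) = [5.8473 3.4576; 3.4576 8.1521]
tr(P') = 13.9995

13.9995


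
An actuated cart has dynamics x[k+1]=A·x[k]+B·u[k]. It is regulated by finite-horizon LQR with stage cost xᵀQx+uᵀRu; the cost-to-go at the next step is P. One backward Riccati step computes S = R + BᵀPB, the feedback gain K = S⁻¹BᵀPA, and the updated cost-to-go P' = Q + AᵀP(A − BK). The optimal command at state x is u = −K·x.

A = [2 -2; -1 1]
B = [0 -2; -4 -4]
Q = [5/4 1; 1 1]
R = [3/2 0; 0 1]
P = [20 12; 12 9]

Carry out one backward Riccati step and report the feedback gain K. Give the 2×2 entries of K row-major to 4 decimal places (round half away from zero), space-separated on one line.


0.9175 -0.9175 -0.8062 0.8062

BᵀP = [-48.0000 -36.0000; -88.0000 -60.0000]
S = R + BᵀPB = [3/2 0; 0 1] + [144.0000 240.0000; 240.0000 416.0000] = [145.5000 240.0000; 240.0000 417.0000]
BᵀPA = [-60.0000 60.0000; -116.0000 116.0000]
K = S⁻¹·BᵀPA = [0.9175 -0.9175; -0.8062 0.8062]
A−BK = [0.3875 -0.3875; -0.5549 0.5549]
AᵀP(A−BK) = [2.5266 -2.5266; -2.5266 2.5266]
P' = Q + AᵀP(A−BK) = [3.7766 -1.5266; -1.5266 3.5266]
tr(P') = 7.3032


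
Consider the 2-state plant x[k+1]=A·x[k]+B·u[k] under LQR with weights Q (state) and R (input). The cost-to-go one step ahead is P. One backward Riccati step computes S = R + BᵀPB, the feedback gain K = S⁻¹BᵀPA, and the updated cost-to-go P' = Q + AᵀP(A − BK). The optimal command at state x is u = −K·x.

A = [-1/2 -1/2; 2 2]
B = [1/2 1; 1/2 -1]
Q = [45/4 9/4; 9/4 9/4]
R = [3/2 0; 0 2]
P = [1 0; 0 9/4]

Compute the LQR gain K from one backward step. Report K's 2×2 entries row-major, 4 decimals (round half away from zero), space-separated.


0.6277 0.6277 -0.8777 -0.8777

BᵀP = [0.5000 1.1250; 1.0000 -2.2500]
S = R + BᵀPB = [3/2 0; 0 2] + [0.8125 -0.6250; -0.6250 3.2500] = [2.3125 -0.6250; -0.6250 5.2500]
BᵀPA = [2.0000 2.0000; -5.0000 -5.0000]
K = S⁻¹·BᵀPA = [0.6277 0.6277; -0.8777 -0.8777]
A−BK = [0.0638 0.0638; 0.8085 0.8085]
AᵀP(A−BK) = [3.6064 3.6064; 3.6064 3.6064]
P' = Q + AᵀP(A−BK) = [14.8564 5.8564; 5.8564 5.8564]
tr(P') = 20.7128


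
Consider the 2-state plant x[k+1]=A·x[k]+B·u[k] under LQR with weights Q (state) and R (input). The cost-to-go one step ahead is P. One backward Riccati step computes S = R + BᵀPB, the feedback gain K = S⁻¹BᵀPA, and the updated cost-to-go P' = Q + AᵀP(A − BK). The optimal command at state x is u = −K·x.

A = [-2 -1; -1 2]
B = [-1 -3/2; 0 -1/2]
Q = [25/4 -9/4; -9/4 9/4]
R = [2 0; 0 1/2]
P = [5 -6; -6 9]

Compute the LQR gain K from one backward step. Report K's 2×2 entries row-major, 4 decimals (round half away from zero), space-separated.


BᵀP = [-5.0000 6.0000; -4.5000 4.5000]
S = R + BᵀPB = [2 0; 0 1/2] + [5.0000 4.5000; 4.5000 4.5000] = [7.0000 4.5000; 4.5000 5.0000]
BᵀPA = [4.0000 17.0000; 4.5000 13.5000]
K = S⁻¹·BᵀPA = [-0.0169 1.6441; 0.9153 1.2203]
A−BK = [-0.6441 2.4746; -0.5424 2.6102]
AᵀP(A−BK) = [0.9492 -2.0678; -2.0678 20.5763]
P' = Q + AᵀP(A−BK) = [7.1992 -4.3178; -4.3178 22.8263]
tr(P') = 30.0254

-0.0169 1.6441 0.9153 1.2203


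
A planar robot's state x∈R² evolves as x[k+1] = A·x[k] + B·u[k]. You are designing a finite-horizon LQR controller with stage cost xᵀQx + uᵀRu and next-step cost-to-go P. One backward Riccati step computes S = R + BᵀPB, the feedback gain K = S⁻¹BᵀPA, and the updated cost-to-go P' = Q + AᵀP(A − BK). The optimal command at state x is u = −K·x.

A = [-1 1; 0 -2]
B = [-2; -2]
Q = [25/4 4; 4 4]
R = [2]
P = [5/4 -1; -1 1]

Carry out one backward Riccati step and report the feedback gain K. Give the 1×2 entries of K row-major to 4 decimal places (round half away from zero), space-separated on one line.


BᵀP = [-0.5000 0.0000]
S = R + BᵀPB = [2] + [1.0000] = [3.0000]
BᵀPA = [0.5000 -0.5000]
K = S⁻¹·BᵀPA = [0.1667 -0.1667]
A−BK = [-0.6667 0.6667; 0.3333 -2.3333]
AᵀP(A−BK) = [1.1667 -3.1667; -3.1667 9.1667]
P' = Q + AᵀP(A−BK) = [7.4167 0.8333; 0.8333 13.1667]
tr(P') = 20.5833

0.1667 -0.1667


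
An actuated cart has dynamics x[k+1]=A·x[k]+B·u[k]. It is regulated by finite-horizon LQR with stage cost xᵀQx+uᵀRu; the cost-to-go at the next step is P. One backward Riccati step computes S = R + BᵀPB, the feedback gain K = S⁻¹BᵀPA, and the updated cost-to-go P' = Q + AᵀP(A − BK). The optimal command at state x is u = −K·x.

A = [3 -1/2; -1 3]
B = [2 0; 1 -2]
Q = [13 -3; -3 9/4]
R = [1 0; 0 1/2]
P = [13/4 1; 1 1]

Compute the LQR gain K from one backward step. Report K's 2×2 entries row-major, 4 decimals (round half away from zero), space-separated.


BᵀP = [7.5000 3.0000; -2.0000 -2.0000]
S = R + BᵀPB = [1 0; 0 1/2] + [18.0000 -6.0000; -6.0000 4.0000] = [19.0000 -6.0000; -6.0000 4.5000]
BᵀPA = [19.5000 5.2500; -4.0000 -5.0000]
K = S⁻¹·BᵀPA = [1.2879 -0.1288; 0.8283 -1.2828]
A−BK = [0.4242 -0.2424; -0.6313 0.5631]
AᵀP(A−BK) = [2.4495 -0.9949; -0.9949 1.0745]
P' = Q + AᵀP(A−BK) = [15.4495 -3.9949; -3.9949 3.3245]
tr(P') = 18.7740

1.2879 -0.1288 0.8283 -1.2828


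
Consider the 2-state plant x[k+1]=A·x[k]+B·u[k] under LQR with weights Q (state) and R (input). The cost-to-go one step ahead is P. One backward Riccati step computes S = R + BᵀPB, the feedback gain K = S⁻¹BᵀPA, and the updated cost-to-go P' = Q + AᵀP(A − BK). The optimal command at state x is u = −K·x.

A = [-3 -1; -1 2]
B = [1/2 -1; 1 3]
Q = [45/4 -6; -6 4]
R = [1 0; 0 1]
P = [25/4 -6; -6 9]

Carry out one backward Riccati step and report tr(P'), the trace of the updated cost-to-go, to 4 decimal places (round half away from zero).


BᵀP = [-2.8750 6.0000; -24.2500 33.0000]
S = R + BᵀPB = [1 0; 0 1] + [4.5625 20.8750; 20.8750 123.2500] = [5.5625 20.8750; 20.8750 124.2500]
BᵀPA = [2.6250 14.8750; 39.7500 90.2500]
K = S⁻¹·BᵀPA = [-1.9721 -0.1400; 0.6512 0.7499]
A−BK = [-1.3627 -0.1801; -0.9816 -0.1096]
AᵀP(A−BK) = [8.5396 1.3098; 1.3098 0.6559]
P' = Q + AᵀP(A−BK) = [19.7896 -4.6902; -4.6902 4.6559]
tr(P') = 24.4455

24.4455
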